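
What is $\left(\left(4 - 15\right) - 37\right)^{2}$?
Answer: $2304$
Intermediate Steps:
$\left(\left(4 - 15\right) - 37\right)^{2} = \left(-11 - 37\right)^{2} = \left(-48\right)^{2} = 2304$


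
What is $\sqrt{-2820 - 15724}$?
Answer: $4 i \sqrt{1159} \approx 136.18 i$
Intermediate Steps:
$\sqrt{-2820 - 15724} = \sqrt{-18544} = 4 i \sqrt{1159}$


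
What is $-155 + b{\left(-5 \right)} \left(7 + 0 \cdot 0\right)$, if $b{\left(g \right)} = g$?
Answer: $-190$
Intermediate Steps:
$-155 + b{\left(-5 \right)} \left(7 + 0 \cdot 0\right) = -155 - 5 \left(7 + 0 \cdot 0\right) = -155 - 5 \left(7 + 0\right) = -155 - 35 = -190$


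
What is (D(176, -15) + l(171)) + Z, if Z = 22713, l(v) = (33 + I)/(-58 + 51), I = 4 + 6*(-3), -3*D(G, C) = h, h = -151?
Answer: 477973/21 ≈ 22761.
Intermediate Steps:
D(G, C) = 151/3 (D(G, C) = -1/3*(-151) = 151/3)
I = -14 (I = 4 - 18 = -14)
l(v) = -19/7 (l(v) = (33 - 14)/(-58 + 51) = 19/(-7) = 19*(-1/7) = -19/7)
(D(176, -15) + l(171)) + Z = (151/3 - 19/7) + 22713 = 1000/21 + 22713 = 477973/21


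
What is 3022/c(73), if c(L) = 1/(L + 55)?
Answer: 386816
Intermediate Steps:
c(L) = 1/(55 + L)
3022/c(73) = 3022/(1/(55 + 73)) = 3022/(1/128) = 3022*128 = 386816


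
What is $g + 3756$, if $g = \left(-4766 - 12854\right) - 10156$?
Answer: $-24020$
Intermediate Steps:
$g = -27776$ ($g = -17620 - 10156 = -27776$)
$g + 3756 = -27776 + 3756 = -24020$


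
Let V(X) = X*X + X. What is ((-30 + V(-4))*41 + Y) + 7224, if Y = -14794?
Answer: -8308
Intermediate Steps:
V(X) = X + X² (V(X) = X² + X = X + X²)
((-30 + V(-4))*41 + Y) + 7224 = ((-30 - 4*(1 - 4))*41 - 14794) + 7224 = ((-30 - 4*(-3))*41 - 14794) + 7224 = ((-30 + 12)*41 - 14794) + 7224 = (-18*41 - 14794) + 7224 = (-738 - 14794) + 7224 = -15532 + 7224 = -8308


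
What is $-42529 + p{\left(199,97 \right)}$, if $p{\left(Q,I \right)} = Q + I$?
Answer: $-42233$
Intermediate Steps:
$p{\left(Q,I \right)} = I + Q$
$-42529 + p{\left(199,97 \right)} = -42529 + \left(97 + 199\right) = -42529 + 296 = -42233$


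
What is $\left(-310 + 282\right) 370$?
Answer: $-10360$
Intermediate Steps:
$\left(-310 + 282\right) 370 = \left(-28\right) 370 = -10360$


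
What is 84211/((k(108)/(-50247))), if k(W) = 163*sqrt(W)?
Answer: -470150013*sqrt(3)/326 ≈ -2.4979e+6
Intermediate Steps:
84211/((k(108)/(-50247))) = 84211/(((163*sqrt(108))/(-50247))) = 84211/(((163*(6*sqrt(3)))*(-1/50247))) = 84211/(((978*sqrt(3))*(-1/50247))) = 84211/((-326*sqrt(3)/16749)) = 84211*(-5583*sqrt(3)/326) = -470150013*sqrt(3)/326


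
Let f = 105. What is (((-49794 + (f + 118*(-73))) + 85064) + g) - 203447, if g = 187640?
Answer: 10954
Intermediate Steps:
(((-49794 + (f + 118*(-73))) + 85064) + g) - 203447 = (((-49794 + (105 + 118*(-73))) + 85064) + 187640) - 203447 = (((-49794 + (105 - 8614)) + 85064) + 187640) - 203447 = (((-49794 - 8509) + 85064) + 187640) - 203447 = ((-58303 + 85064) + 187640) - 203447 = (26761 + 187640) - 203447 = 214401 - 203447 = 10954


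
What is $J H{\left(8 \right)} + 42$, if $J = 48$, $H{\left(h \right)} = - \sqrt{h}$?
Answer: $42 - 96 \sqrt{2} \approx -93.765$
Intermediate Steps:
$J H{\left(8 \right)} + 42 = 48 \left(- \sqrt{8}\right) + 42 = 48 \left(- 2 \sqrt{2}\right) + 42 = - 96 \sqrt{2} + 42 = 42 - 96 \sqrt{2}$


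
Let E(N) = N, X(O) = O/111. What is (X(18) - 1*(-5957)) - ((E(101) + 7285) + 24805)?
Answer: -970652/37 ≈ -26234.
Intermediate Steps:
X(O) = O/111 (X(O) = O*(1/111) = O/111)
(X(18) - 1*(-5957)) - ((E(101) + 7285) + 24805) = ((1/111)*18 - 1*(-5957)) - ((101 + 7285) + 24805) = (6/37 + 5957) - (7386 + 24805) = 220415/37 - 1*32191 = 220415/37 - 32191 = -970652/37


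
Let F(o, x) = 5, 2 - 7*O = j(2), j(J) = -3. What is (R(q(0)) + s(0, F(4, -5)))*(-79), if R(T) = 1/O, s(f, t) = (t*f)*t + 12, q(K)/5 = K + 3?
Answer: -5293/5 ≈ -1058.6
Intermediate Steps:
q(K) = 15 + 5*K (q(K) = 5*(K + 3) = 5*(3 + K) = 15 + 5*K)
O = 5/7 (O = 2/7 - ⅐*(-3) = 2/7 + 3/7 = 5/7 ≈ 0.71429)
s(f, t) = 12 + f*t² (s(f, t) = (f*t)*t + 12 = f*t² + 12 = 12 + f*t²)
R(T) = 7/5 (R(T) = 1/(5/7) = 1*(7/5) = 7/5)
(R(q(0)) + s(0, F(4, -5)))*(-79) = (7/5 + (12 + 0*5²))*(-79) = (7/5 + (12 + 0*25))*(-79) = (7/5 + (12 + 0))*(-79) = (7/5 + 12)*(-79) = (67/5)*(-79) = -5293/5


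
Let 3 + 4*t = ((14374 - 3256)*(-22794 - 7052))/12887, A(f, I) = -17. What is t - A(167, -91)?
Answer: -330990173/51548 ≈ -6421.0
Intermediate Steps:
t = -331866489/51548 (t = -¾ + (((14374 - 3256)*(-22794 - 7052))/12887)/4 = -¾ + ((11118*(-29846))*(1/12887))/4 = -¾ + (-331827828*1/12887)/4 = -¾ + (¼)*(-331827828/12887) = -¾ - 82956957/12887 = -331866489/51548 ≈ -6438.0)
t - A(167, -91) = -331866489/51548 - 1*(-17) = -331866489/51548 + 17 = -330990173/51548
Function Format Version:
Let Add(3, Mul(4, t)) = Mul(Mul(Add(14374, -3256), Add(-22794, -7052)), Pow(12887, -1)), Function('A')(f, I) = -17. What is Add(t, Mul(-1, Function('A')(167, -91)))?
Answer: Rational(-330990173, 51548) ≈ -6421.0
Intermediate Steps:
t = Rational(-331866489, 51548) (t = Add(Rational(-3, 4), Mul(Rational(1, 4), Mul(Mul(Add(14374, -3256), Add(-22794, -7052)), Pow(12887, -1)))) = Add(Rational(-3, 4), Mul(Rational(1, 4), Mul(Mul(11118, -29846), Rational(1, 12887)))) = Add(Rational(-3, 4), Mul(Rational(1, 4), Mul(-331827828, Rational(1, 12887)))) = Add(Rational(-3, 4), Mul(Rational(1, 4), Rational(-331827828, 12887))) = Add(Rational(-3, 4), Rational(-82956957, 12887)) = Rational(-331866489, 51548) ≈ -6438.0)
Add(t, Mul(-1, Function('A')(167, -91))) = Add(Rational(-331866489, 51548), Mul(-1, -17)) = Add(Rational(-331866489, 51548), 17) = Rational(-330990173, 51548)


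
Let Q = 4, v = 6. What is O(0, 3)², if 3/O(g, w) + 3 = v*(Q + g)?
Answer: 1/49 ≈ 0.020408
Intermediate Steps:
O(g, w) = 3/(21 + 6*g) (O(g, w) = 3/(-3 + 6*(4 + g)) = 3/(-3 + (24 + 6*g)) = 3/(21 + 6*g))
O(0, 3)² = (1/(7 + 2*0))² = (1/(7 + 0))² = (1/7)² = (⅐)² = 1/49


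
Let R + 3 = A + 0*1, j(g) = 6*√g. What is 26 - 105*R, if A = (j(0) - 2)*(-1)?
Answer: 131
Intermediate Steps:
A = 2 (A = (6*√0 - 2)*(-1) = (6*0 - 2)*(-1) = (0 - 2)*(-1) = -2*(-1) = 2)
R = -1 (R = -3 + (2 + 0*1) = -3 + (2 + 0) = -3 + 2 = -1)
26 - 105*R = 26 - 105*(-1) = 26 + 105 = 131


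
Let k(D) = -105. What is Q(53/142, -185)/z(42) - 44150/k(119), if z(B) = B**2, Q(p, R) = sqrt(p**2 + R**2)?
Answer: 8830/21 + sqrt(690115709)/250488 ≈ 420.58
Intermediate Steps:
Q(p, R) = sqrt(R**2 + p**2)
Q(53/142, -185)/z(42) - 44150/k(119) = sqrt((-185)**2 + (53/142)**2)/(42**2) - 44150/(-105) = sqrt(34225 + (53*(1/142))**2)/1764 - 44150*(-1/105) = sqrt(34225 + (53/142)**2)*(1/1764) + 8830/21 = sqrt(34225 + 2809/20164)*(1/1764) + 8830/21 = sqrt(690115709/20164)*(1/1764) + 8830/21 = (sqrt(690115709)/142)*(1/1764) + 8830/21 = sqrt(690115709)/250488 + 8830/21 = 8830/21 + sqrt(690115709)/250488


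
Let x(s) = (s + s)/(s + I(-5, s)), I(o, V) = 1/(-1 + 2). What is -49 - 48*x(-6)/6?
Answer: -341/5 ≈ -68.200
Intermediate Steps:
I(o, V) = 1 (I(o, V) = 1/1 = 1)
x(s) = 2*s/(1 + s) (x(s) = (s + s)/(s + 1) = (2*s)/(1 + s) = 2*s/(1 + s))
-49 - 48*x(-6)/6 = -49 - 48*2*(-6)/(1 - 6)/6 = -49 - 48*2*(-6)/(-5)/6 = -49 - 48*2*(-6)*(-⅕)/6 = -49 - 576/(5*6) = -49 - 48*⅖ = -49 - 96/5 = -341/5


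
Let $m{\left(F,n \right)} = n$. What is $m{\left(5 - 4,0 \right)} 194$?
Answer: $0$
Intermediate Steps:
$m{\left(5 - 4,0 \right)} 194 = 0 \cdot 194 = 0$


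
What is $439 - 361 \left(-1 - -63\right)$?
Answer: $-21943$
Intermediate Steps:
$439 - 361 \left(-1 - -63\right) = 439 - 361 \left(-1 + 63\right) = 439 - 22382 = -21943$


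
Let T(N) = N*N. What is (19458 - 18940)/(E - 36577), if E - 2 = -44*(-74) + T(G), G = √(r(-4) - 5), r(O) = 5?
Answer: -518/33319 ≈ -0.015547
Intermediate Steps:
G = 0 (G = √(5 - 5) = √0 = 0)
T(N) = N²
E = 3258 (E = 2 + (-44*(-74) + 0²) = 2 + (3256 + 0) = 2 + 3256 = 3258)
(19458 - 18940)/(E - 36577) = (19458 - 18940)/(3258 - 36577) = 518/(-33319) = 518*(-1/33319) = -518/33319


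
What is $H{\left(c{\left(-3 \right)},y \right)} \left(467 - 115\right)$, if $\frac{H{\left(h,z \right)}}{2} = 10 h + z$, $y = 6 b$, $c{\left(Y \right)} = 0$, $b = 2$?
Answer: $8448$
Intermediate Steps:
$y = 12$ ($y = 6 \cdot 2 = 12$)
$H{\left(h,z \right)} = 2 z + 20 h$ ($H{\left(h,z \right)} = 2 \left(10 h + z\right) = 2 \left(z + 10 h\right) = 2 z + 20 h$)
$H{\left(c{\left(-3 \right)},y \right)} \left(467 - 115\right) = \left(2 \cdot 12 + 20 \cdot 0\right) \left(467 - 115\right) = \left(24 + 0\right) 352 = 24 \cdot 352 = 8448$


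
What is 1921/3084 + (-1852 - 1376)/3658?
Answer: -1464067/5640636 ≈ -0.25956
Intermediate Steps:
1921/3084 + (-1852 - 1376)/3658 = 1921*(1/3084) - 3228*1/3658 = 1921/3084 - 1614/1829 = -1464067/5640636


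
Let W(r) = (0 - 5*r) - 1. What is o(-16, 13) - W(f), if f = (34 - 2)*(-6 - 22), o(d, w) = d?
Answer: -4495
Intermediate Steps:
f = -896 (f = 32*(-28) = -896)
W(r) = -1 - 5*r (W(r) = -5*r - 1 = -1 - 5*r)
o(-16, 13) - W(f) = -16 - (-1 - 5*(-896)) = -16 - (-1 + 4480) = -16 - 1*4479 = -16 - 4479 = -4495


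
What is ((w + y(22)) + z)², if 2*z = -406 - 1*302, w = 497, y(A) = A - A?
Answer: 20449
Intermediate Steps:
y(A) = 0
z = -354 (z = (-406 - 1*302)/2 = (-406 - 302)/2 = (½)*(-708) = -354)
((w + y(22)) + z)² = ((497 + 0) - 354)² = (497 - 354)² = 143² = 20449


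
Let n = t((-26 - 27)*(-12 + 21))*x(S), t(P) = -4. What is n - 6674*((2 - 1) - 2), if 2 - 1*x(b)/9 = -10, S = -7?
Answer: 6242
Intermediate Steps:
x(b) = 108 (x(b) = 18 - 9*(-10) = 18 + 90 = 108)
n = -432 (n = -4*108 = -432)
n - 6674*((2 - 1) - 2) = -432 - 6674*((2 - 1) - 2) = -432 - 6674*(1 - 2) = -432 - 6674*(-1) = -432 + 6674 = 6242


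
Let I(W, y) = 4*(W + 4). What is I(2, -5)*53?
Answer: 1272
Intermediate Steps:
I(W, y) = 16 + 4*W (I(W, y) = 4*(4 + W) = 16 + 4*W)
I(2, -5)*53 = (16 + 4*2)*53 = (16 + 8)*53 = 24*53 = 1272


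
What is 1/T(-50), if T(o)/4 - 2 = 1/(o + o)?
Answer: 25/199 ≈ 0.12563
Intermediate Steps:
T(o) = 8 + 2/o (T(o) = 8 + 4/(o + o) = 8 + 4/((2*o)) = 8 + 4*(1/(2*o)) = 8 + 2/o)
1/T(-50) = 1/(8 + 2/(-50)) = 1/(8 + 2*(-1/50)) = 1/(8 - 1/25) = 1/(199/25) = 25/199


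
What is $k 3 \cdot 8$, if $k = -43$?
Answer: $-1032$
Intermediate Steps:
$k 3 \cdot 8 = \left(-43\right) 3 \cdot 8 = \left(-129\right) 8 = -1032$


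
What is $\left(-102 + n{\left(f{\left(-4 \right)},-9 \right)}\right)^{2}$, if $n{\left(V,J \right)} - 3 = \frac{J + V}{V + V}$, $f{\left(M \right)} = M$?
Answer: $\frac{606841}{64} \approx 9481.9$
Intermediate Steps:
$n{\left(V,J \right)} = 3 + \frac{J + V}{2 V}$ ($n{\left(V,J \right)} = 3 + \frac{J + V}{V + V} = 3 + \frac{J + V}{2 V}$)
$\left(-102 + n{\left(f{\left(-4 \right)},-9 \right)}\right)^{2} = \left(-102 + \frac{-9 + 7 \left(-4\right)}{2 \left(-4\right)}\right)^{2} = \left(-102 + \frac{1}{2} \left(- \frac{1}{4}\right) \left(-9 - 28\right)\right)^{2} = \left(-102 + \frac{1}{2} \left(- \frac{1}{4}\right) \left(-37\right)\right)^{2} = \left(-102 + \frac{37}{8}\right)^{2} = \left(- \frac{779}{8}\right)^{2} = \frac{606841}{64}$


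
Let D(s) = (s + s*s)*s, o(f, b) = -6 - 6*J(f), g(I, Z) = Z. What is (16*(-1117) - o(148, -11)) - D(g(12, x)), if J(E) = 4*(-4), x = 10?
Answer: -19062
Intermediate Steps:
J(E) = -16
o(f, b) = 90 (o(f, b) = -6 - 6*(-16) = -6 + 96 = 90)
D(s) = s*(s + s²) (D(s) = (s + s²)*s = s*(s + s²))
(16*(-1117) - o(148, -11)) - D(g(12, x)) = (16*(-1117) - 1*90) - 10²*(1 + 10) = (-17872 - 90) - 100*11 = -17962 - 1*1100 = -17962 - 1100 = -19062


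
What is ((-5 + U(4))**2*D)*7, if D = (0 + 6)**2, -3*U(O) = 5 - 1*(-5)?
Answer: 17500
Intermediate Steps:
U(O) = -10/3 (U(O) = -(5 - 1*(-5))/3 = -(5 + 5)/3 = -1/3*10 = -10/3)
D = 36 (D = 6**2 = 36)
((-5 + U(4))**2*D)*7 = ((-5 - 10/3)**2*36)*7 = ((-25/3)**2*36)*7 = ((625/9)*36)*7 = 2500*7 = 17500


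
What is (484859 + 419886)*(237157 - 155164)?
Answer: 74182756785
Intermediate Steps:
(484859 + 419886)*(237157 - 155164) = 904745*81993 = 74182756785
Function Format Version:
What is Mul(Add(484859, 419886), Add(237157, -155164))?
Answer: 74182756785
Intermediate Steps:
Mul(Add(484859, 419886), Add(237157, -155164)) = Mul(904745, 81993) = 74182756785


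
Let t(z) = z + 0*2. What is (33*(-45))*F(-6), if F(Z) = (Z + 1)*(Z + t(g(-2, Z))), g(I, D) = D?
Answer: -89100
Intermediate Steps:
t(z) = z (t(z) = z + 0 = z)
F(Z) = 2*Z*(1 + Z) (F(Z) = (Z + 1)*(Z + Z) = (1 + Z)*(2*Z) = 2*Z*(1 + Z))
(33*(-45))*F(-6) = (33*(-45))*(2*(-6)*(1 - 6)) = -2970*(-6)*(-5) = -1485*60 = -89100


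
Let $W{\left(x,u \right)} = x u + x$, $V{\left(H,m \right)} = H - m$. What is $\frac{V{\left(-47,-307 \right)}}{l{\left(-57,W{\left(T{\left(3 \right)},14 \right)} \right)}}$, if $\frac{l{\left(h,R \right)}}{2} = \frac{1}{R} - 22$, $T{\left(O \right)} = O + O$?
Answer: $- \frac{11700}{1979} \approx -5.9121$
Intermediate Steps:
$T{\left(O \right)} = 2 O$
$W{\left(x,u \right)} = x + u x$ ($W{\left(x,u \right)} = u x + x = x + u x$)
$l{\left(h,R \right)} = -44 + \frac{2}{R}$ ($l{\left(h,R \right)} = 2 \left(\frac{1}{R} - 22\right) = 2 \left(-22 + \frac{1}{R}\right) = -44 + \frac{2}{R}$)
$\frac{V{\left(-47,-307 \right)}}{l{\left(-57,W{\left(T{\left(3 \right)},14 \right)} \right)}} = \frac{-47 - -307}{-44 + \frac{2}{2 \cdot 3 \left(1 + 14\right)}} = \frac{-47 + 307}{-44 + \frac{2}{6 \cdot 15}} = \frac{260}{-44 + \frac{2}{90}} = \frac{260}{-44 + 2 \cdot \frac{1}{90}} = \frac{260}{-44 + \frac{1}{45}} = \frac{260}{- \frac{1979}{45}} = 260 \left(- \frac{45}{1979}\right) = - \frac{11700}{1979}$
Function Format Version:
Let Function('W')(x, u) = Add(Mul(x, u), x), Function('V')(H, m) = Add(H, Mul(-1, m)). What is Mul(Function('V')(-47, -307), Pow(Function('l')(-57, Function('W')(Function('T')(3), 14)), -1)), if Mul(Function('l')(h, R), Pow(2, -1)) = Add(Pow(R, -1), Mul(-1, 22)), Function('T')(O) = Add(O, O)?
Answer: Rational(-11700, 1979) ≈ -5.9121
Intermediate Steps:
Function('T')(O) = Mul(2, O)
Function('W')(x, u) = Add(x, Mul(u, x)) (Function('W')(x, u) = Add(Mul(u, x), x) = Add(x, Mul(u, x)))
Function('l')(h, R) = Add(-44, Mul(2, Pow(R, -1))) (Function('l')(h, R) = Mul(2, Add(Pow(R, -1), Mul(-1, 22))) = Mul(2, Add(Pow(R, -1), -22)) = Mul(2, Add(-22, Pow(R, -1))) = Add(-44, Mul(2, Pow(R, -1))))
Mul(Function('V')(-47, -307), Pow(Function('l')(-57, Function('W')(Function('T')(3), 14)), -1)) = Mul(Add(-47, Mul(-1, -307)), Pow(Add(-44, Mul(2, Pow(Mul(Mul(2, 3), Add(1, 14)), -1))), -1)) = Mul(Add(-47, 307), Pow(Add(-44, Mul(2, Pow(Mul(6, 15), -1))), -1)) = Mul(260, Pow(Add(-44, Mul(2, Pow(90, -1))), -1)) = Mul(260, Pow(Add(-44, Mul(2, Rational(1, 90))), -1)) = Mul(260, Pow(Add(-44, Rational(1, 45)), -1)) = Mul(260, Pow(Rational(-1979, 45), -1)) = Mul(260, Rational(-45, 1979)) = Rational(-11700, 1979)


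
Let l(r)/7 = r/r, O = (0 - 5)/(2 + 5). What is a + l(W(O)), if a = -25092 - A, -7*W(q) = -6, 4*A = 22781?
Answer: -123121/4 ≈ -30780.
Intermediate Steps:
A = 22781/4 (A = (¼)*22781 = 22781/4 ≈ 5695.3)
O = -5/7 ≈ -0.71429
W(q) = 6/7 (W(q) = -⅐*(-6) = 6/7)
l(r) = 7 (l(r) = 7*(r/r) = 7*1 = 7)
a = -123149/4 (a = -25092 - 1*22781/4 = -25092 - 22781/4 = -123149/4 ≈ -30787.)
a + l(W(O)) = -123149/4 + 7 = -123121/4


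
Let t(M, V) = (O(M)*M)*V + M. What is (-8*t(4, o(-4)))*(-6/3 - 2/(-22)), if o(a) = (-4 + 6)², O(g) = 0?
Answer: 672/11 ≈ 61.091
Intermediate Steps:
o(a) = 4 (o(a) = 2² = 4)
t(M, V) = M (t(M, V) = (0*M)*V + M = 0*V + M = 0 + M = M)
(-8*t(4, o(-4)))*(-6/3 - 2/(-22)) = (-8*4)*(-6/3 - 2/(-22)) = -32*(-6*⅓ - 2*(-1/22)) = -32*(-2 + 1/11) = -32*(-21/11) = 672/11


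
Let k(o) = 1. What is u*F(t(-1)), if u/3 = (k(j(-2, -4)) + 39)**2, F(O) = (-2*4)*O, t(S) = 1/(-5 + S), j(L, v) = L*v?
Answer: 6400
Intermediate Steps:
F(O) = -8*O
u = 4800 (u = 3*(1 + 39)**2 = 3*40**2 = 3*1600 = 4800)
u*F(t(-1)) = 4800*(-8/(-5 - 1)) = 4800*(-8/(-6)) = 4800*(-8*(-1/6)) = 4800*(4/3) = 6400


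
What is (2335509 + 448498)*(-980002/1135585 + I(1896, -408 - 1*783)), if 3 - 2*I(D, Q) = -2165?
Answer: 3424312290150966/1135585 ≈ 3.0155e+9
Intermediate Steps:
I(D, Q) = 1084 (I(D, Q) = 3/2 - ½*(-2165) = 3/2 + 2165/2 = 1084)
(2335509 + 448498)*(-980002/1135585 + I(1896, -408 - 1*783)) = (2335509 + 448498)*(-980002/1135585 + 1084) = 2784007*(-980002*1/1135585 + 1084) = 2784007*(-980002/1135585 + 1084) = 2784007*(1229994138/1135585) = 3424312290150966/1135585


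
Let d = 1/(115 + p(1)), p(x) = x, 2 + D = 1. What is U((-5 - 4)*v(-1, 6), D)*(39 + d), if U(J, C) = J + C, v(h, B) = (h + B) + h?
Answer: -167425/116 ≈ -1443.3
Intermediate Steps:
D = -1 (D = -2 + 1 = -1)
v(h, B) = B + 2*h (v(h, B) = (B + h) + h = B + 2*h)
d = 1/116 (d = 1/(115 + 1) = 1/116 ≈ 0.0086207)
U(J, C) = C + J
U((-5 - 4)*v(-1, 6), D)*(39 + d) = (-1 + (-5 - 4)*(6 + 2*(-1)))*(39 + 1/116) = (-1 - 9*(6 - 2))*(4525/116) = (-1 - 9*4)*(4525/116) = (-1 - 36)*(4525/116) = -37*4525/116 = -167425/116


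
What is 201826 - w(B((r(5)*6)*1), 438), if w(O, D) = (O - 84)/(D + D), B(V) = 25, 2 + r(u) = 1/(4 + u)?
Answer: 176799635/876 ≈ 2.0183e+5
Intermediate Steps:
r(u) = -2 + 1/(4 + u)
w(O, D) = (-84 + O)/(2*D) (w(O, D) = (-84 + O)/((2*D)) = (-84 + O)*(1/(2*D)) = (-84 + O)/(2*D))
201826 - w(B((r(5)*6)*1), 438) = 201826 - (-84 + 25)/(2*438) = 201826 - (-59)/(2*438) = 201826 - 1*(-59/876) = 201826 + 59/876 = 176799635/876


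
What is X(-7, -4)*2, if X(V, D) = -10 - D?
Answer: -12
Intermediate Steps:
X(-7, -4)*2 = (-10 - 1*(-4))*2 = (-10 + 4)*2 = -6*2 = -12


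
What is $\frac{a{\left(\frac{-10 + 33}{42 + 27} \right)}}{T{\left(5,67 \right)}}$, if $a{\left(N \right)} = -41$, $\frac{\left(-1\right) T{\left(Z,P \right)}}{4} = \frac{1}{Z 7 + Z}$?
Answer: $410$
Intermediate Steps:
$T{\left(Z,P \right)} = - \frac{1}{2 Z}$ ($T{\left(Z,P \right)} = - \frac{4}{Z 7 + Z} = - \frac{4}{7 Z + Z} = - \frac{4}{8 Z} = - 4 \frac{1}{8 Z} = - \frac{1}{2 Z}$)
$\frac{a{\left(\frac{-10 + 33}{42 + 27} \right)}}{T{\left(5,67 \right)}} = - \frac{41}{\left(- \frac{1}{2}\right) \frac{1}{5}} = - \frac{41}{- \frac{1}{10}} = \left(-41\right) \left(-10\right) = 410$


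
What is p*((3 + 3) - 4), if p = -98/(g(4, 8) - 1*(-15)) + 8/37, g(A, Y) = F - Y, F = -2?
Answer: -7172/185 ≈ -38.768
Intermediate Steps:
g(A, Y) = -2 - Y
p = -3586/185 (p = -98/((-2 - 1*8) - 1*(-15)) + 8/37 = -98/((-2 - 8) + 15) + 8*(1/37) = -98/(-10 + 15) + 8/37 = -98/5 + 8/37 = -3586/185 ≈ -19.384)
p*((3 + 3) - 4) = -3586*((3 + 3) - 4)/185 = -3586*(6 - 4)/185 = -3586/185*2 = -7172/185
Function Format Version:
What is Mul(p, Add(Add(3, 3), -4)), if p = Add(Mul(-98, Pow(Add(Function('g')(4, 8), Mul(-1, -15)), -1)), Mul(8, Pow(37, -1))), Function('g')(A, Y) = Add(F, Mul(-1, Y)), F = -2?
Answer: Rational(-7172, 185) ≈ -38.768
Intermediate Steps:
Function('g')(A, Y) = Add(-2, Mul(-1, Y))
p = Rational(-3586, 185) (p = Add(Mul(-98, Pow(Add(Add(-2, Mul(-1, 8)), Mul(-1, -15)), -1)), Mul(8, Pow(37, -1))) = Add(Mul(-98, Pow(Add(Add(-2, -8), 15), -1)), Mul(8, Rational(1, 37))) = Add(Mul(-98, Pow(Add(-10, 15), -1)), Rational(8, 37)) = Add(Mul(-98, Pow(5, -1)), Rational(8, 37)) = Add(Mul(-98, Rational(1, 5)), Rational(8, 37)) = Add(Rational(-98, 5), Rational(8, 37)) = Rational(-3586, 185) ≈ -19.384)
Mul(p, Add(Add(3, 3), -4)) = Mul(Rational(-3586, 185), Add(Add(3, 3), -4)) = Mul(Rational(-3586, 185), Add(6, -4)) = Mul(Rational(-3586, 185), 2) = Rational(-7172, 185)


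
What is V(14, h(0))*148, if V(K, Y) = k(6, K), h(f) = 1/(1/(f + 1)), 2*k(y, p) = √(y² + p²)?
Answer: 148*√58 ≈ 1127.1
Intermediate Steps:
k(y, p) = √(p² + y²)/2 (k(y, p) = √(y² + p²)/2 = √(p² + y²)/2)
h(f) = 1 + f (h(f) = 1/(1/(1 + f)) = 1 + f)
V(K, Y) = √(36 + K²)/2 (V(K, Y) = √(K² + 6²)/2 = √(K² + 36)/2 = √(36 + K²)/2)
V(14, h(0))*148 = (√(36 + 14²)/2)*148 = (√(36 + 196)/2)*148 = (√232/2)*148 = ((2*√58)/2)*148 = √58*148 = 148*√58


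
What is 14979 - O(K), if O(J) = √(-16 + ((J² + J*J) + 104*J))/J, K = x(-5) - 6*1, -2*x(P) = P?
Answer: 14979 + 3*I*√158/7 ≈ 14979.0 + 5.3871*I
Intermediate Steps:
x(P) = -P/2
K = -7/2 (K = -½*(-5) - 6*1 = 5/2 - 6 = -7/2 ≈ -3.5000)
O(J) = √(-16 + 2*J² + 104*J)/J (O(J) = √(-16 + ((J² + J²) + 104*J))/J = √(-16 + (2*J² + 104*J))/J = √(-16 + 2*J² + 104*J)/J)
14979 - O(K) = 14979 - √(-16 + 2*(-7/2)² + 104*(-7/2))/(-7/2) = 14979 - (-2)*√(-16 + 2*(49/4) - 364)/7 = 14979 - (-2)*√(-16 + 49/2 - 364)/7 = 14979 - (-2)*√(-711/2)/7 = 14979 - (-2)*3*I*√158/2/7 = 14979 - (-3)*I*√158/7 = 14979 + 3*I*√158/7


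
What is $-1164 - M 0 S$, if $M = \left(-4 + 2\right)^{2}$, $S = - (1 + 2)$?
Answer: $-1164$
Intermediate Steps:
$S = -3$ ($S = \left(-1\right) 3 = -3$)
$M = 4$ ($M = \left(-2\right)^{2} = 4$)
$-1164 - M 0 S = -1164 - 4 \cdot 0 \left(-3\right) = -1164 - 4 \cdot 0 = -1164 - 0 = -1164 + 0 = -1164$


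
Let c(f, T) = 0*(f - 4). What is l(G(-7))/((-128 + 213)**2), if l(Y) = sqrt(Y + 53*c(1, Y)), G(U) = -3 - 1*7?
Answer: I*sqrt(10)/7225 ≈ 0.00043769*I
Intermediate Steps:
G(U) = -10 (G(U) = -3 - 7 = -10)
c(f, T) = 0 (c(f, T) = 0*(-4 + f) = 0)
l(Y) = sqrt(Y) (l(Y) = sqrt(Y + 53*0) = sqrt(Y + 0) = sqrt(Y))
l(G(-7))/((-128 + 213)**2) = sqrt(-10)/((-128 + 213)**2) = (I*sqrt(10))/(85**2) = (I*sqrt(10))/7225 = (I*sqrt(10))*(1/7225) = I*sqrt(10)/7225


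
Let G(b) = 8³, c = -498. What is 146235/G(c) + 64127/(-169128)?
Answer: 3087450007/10824192 ≈ 285.24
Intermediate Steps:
G(b) = 512
146235/G(c) + 64127/(-169128) = 146235/512 + 64127/(-169128) = 146235*(1/512) + 64127*(-1/169128) = 146235/512 - 64127/169128 = 3087450007/10824192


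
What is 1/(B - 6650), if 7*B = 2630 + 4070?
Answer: -7/39850 ≈ -0.00017566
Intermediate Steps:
B = 6700/7 (B = (2630 + 4070)/7 = (⅐)*6700 = 6700/7 ≈ 957.14)
1/(B - 6650) = 1/(6700/7 - 6650) = 1/(-39850/7) = -7/39850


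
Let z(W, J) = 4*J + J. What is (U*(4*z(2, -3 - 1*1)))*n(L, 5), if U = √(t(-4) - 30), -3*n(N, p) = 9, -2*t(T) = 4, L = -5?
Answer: 960*I*√2 ≈ 1357.6*I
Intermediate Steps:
t(T) = -2 (t(T) = -½*4 = -2)
n(N, p) = -3 (n(N, p) = -⅓*9 = -3)
z(W, J) = 5*J
U = 4*I*√2 (U = √(-2 - 30) = √(-32) = 4*I*√2 ≈ 5.6569*I)
(U*(4*z(2, -3 - 1*1)))*n(L, 5) = ((4*I*√2)*(4*(5*(-3 - 1*1))))*(-3) = ((4*I*√2)*(4*(5*(-3 - 1))))*(-3) = ((4*I*√2)*(4*(5*(-4))))*(-3) = ((4*I*√2)*(4*(-20)))*(-3) = ((4*I*√2)*(-80))*(-3) = -320*I*√2*(-3) = 960*I*√2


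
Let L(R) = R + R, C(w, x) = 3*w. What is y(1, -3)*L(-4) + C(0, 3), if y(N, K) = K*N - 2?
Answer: 40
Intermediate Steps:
L(R) = 2*R
y(N, K) = -2 + K*N
y(1, -3)*L(-4) + C(0, 3) = (-2 - 3*1)*(2*(-4)) + 3*0 = (-2 - 3)*(-8) + 0 = -5*(-8) + 0 = 40 + 0 = 40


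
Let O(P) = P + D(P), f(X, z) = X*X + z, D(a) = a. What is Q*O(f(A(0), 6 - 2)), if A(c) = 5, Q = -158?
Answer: -9164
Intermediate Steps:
f(X, z) = z + X² (f(X, z) = X² + z = z + X²)
O(P) = 2*P (O(P) = P + P = 2*P)
Q*O(f(A(0), 6 - 2)) = -316*((6 - 2) + 5²) = -316*(4 + 25) = -316*29 = -158*58 = -9164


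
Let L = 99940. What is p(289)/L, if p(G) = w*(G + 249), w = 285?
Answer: 807/526 ≈ 1.5342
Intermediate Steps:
p(G) = 70965 + 285*G (p(G) = 285*(G + 249) = 285*(249 + G) = 70965 + 285*G)
p(289)/L = (70965 + 285*289)/99940 = (70965 + 82365)*(1/99940) = 153330*(1/99940) = 807/526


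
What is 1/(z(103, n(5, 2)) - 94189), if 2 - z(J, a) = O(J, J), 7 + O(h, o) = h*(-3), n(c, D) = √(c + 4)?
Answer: -1/93871 ≈ -1.0653e-5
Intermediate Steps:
n(c, D) = √(4 + c)
O(h, o) = -7 - 3*h (O(h, o) = -7 + h*(-3) = -7 - 3*h)
z(J, a) = 9 + 3*J (z(J, a) = 2 - (-7 - 3*J) = 2 + (7 + 3*J) = 9 + 3*J)
1/(z(103, n(5, 2)) - 94189) = 1/((9 + 3*103) - 94189) = 1/((9 + 309) - 94189) = 1/(318 - 94189) = 1/(-93871) = -1/93871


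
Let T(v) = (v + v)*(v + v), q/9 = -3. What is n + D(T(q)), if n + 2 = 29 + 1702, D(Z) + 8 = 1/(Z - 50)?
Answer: 4932387/2866 ≈ 1721.0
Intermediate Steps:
q = -27 (q = 9*(-3) = -27)
T(v) = 4*v² (T(v) = (2*v)*(2*v) = 4*v²)
D(Z) = -8 + 1/(-50 + Z) (D(Z) = -8 + 1/(Z - 50) = -8 + 1/(-50 + Z))
n = 1729 (n = -2 + (29 + 1702) = -2 + 1731 = 1729)
n + D(T(q)) = 1729 + (401 - 32*(-27)²)/(-50 + 4*(-27)²) = 1729 + (401 - 32*729)/(-50 + 4*729) = 1729 + (401 - 8*2916)/(-50 + 2916) = 1729 + (401 - 23328)/2866 = 1729 + (1/2866)*(-22927) = 1729 - 22927/2866 = 4932387/2866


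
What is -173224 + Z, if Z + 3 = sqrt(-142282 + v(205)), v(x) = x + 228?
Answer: -173227 + 3*I*sqrt(15761) ≈ -1.7323e+5 + 376.63*I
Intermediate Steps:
v(x) = 228 + x
Z = -3 + 3*I*sqrt(15761) (Z = -3 + sqrt(-142282 + (228 + 205)) = -3 + sqrt(-142282 + 433) = -3 + sqrt(-141849) = -3 + 3*I*sqrt(15761) ≈ -3.0 + 376.63*I)
-173224 + Z = -173224 + (-3 + 3*I*sqrt(15761)) = -173227 + 3*I*sqrt(15761)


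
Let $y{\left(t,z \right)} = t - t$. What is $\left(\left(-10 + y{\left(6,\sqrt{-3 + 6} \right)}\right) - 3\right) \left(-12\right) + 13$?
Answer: $169$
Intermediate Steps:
$y{\left(t,z \right)} = 0$
$\left(\left(-10 + y{\left(6,\sqrt{-3 + 6} \right)}\right) - 3\right) \left(-12\right) + 13 = \left(\left(-10 + 0\right) - 3\right) \left(-12\right) + 13 = \left(-10 - 3\right) \left(-12\right) + 13 = \left(-13\right) \left(-12\right) + 13 = 156 + 13 = 169$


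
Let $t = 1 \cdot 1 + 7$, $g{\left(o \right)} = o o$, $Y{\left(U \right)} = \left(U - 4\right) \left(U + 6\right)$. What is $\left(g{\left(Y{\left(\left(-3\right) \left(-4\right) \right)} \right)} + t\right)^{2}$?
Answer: $430313536$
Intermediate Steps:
$Y{\left(U \right)} = \left(-4 + U\right) \left(6 + U\right)$
$g{\left(o \right)} = o^{2}$
$t = 8$ ($t = 1 + 7 = 8$)
$\left(g{\left(Y{\left(\left(-3\right) \left(-4\right) \right)} \right)} + t\right)^{2} = \left(\left(-24 + \left(\left(-3\right) \left(-4\right)\right)^{2} + 2 \left(\left(-3\right) \left(-4\right)\right)\right)^{2} + 8\right)^{2} = \left(\left(-24 + 12^{2} + 2 \cdot 12\right)^{2} + 8\right)^{2} = \left(\left(-24 + 144 + 24\right)^{2} + 8\right)^{2} = \left(144^{2} + 8\right)^{2} = \left(20736 + 8\right)^{2} = 20744^{2} = 430313536$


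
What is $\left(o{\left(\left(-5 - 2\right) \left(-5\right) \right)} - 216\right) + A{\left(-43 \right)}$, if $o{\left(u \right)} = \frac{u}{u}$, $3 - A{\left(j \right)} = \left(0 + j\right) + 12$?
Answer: $-181$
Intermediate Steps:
$A{\left(j \right)} = -9 - j$ ($A{\left(j \right)} = 3 - \left(\left(0 + j\right) + 12\right) = 3 - \left(j + 12\right) = 3 - \left(12 + j\right) = -9 - j$)
$o{\left(u \right)} = 1$
$\left(o{\left(\left(-5 - 2\right) \left(-5\right) \right)} - 216\right) + A{\left(-43 \right)} = \left(1 - 216\right) - -34 = -215 + \left(-9 + 43\right) = -215 + 34 = -181$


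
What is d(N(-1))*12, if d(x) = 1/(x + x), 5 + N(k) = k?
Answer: -1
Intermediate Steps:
N(k) = -5 + k
d(x) = 1/(2*x)
d(N(-1))*12 = (1/(2*(-5 - 1)))*12 = ((½)/(-6))*12 = ((½)*(-⅙))*12 = -1/12*12 = -1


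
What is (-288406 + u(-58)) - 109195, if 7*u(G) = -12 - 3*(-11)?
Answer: -397598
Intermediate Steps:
u(G) = 3 (u(G) = (-12 - 3*(-11))/7 = (-12 + 33)/7 = (⅐)*21 = 3)
(-288406 + u(-58)) - 109195 = (-288406 + 3) - 109195 = -288403 - 109195 = -397598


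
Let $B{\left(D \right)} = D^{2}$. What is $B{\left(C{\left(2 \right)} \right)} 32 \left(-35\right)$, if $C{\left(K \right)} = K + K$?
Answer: $-17920$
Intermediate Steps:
$C{\left(K \right)} = 2 K$
$B{\left(C{\left(2 \right)} \right)} 32 \left(-35\right) = \left(2 \cdot 2\right)^{2} \cdot 32 \left(-35\right) = 4^{2} \cdot 32 \left(-35\right) = 16 \cdot 32 \left(-35\right) = 512 \left(-35\right) = -17920$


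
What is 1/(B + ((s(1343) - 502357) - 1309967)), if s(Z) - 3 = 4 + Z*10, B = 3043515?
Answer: 1/1244628 ≈ 8.0345e-7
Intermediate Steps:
s(Z) = 7 + 10*Z (s(Z) = 3 + (4 + Z*10) = 3 + (4 + 10*Z) = 7 + 10*Z)
1/(B + ((s(1343) - 502357) - 1309967)) = 1/(3043515 + (((7 + 10*1343) - 502357) - 1309967)) = 1/(3043515 + (((7 + 13430) - 502357) - 1309967)) = 1/(3043515 + ((13437 - 502357) - 1309967)) = 1/(3043515 + (-488920 - 1309967)) = 1/(3043515 - 1798887) = 1/1244628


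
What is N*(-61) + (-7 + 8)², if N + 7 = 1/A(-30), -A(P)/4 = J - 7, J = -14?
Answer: 35891/84 ≈ 427.27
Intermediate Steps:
A(P) = 84 (A(P) = -4*(-14 - 7) = -4*(-21) = 84)
N = -587/84 (N = -7 + 1/84 = -587/84 ≈ -6.9881)
N*(-61) + (-7 + 8)² = -587/84*(-61) + (-7 + 8)² = 35807/84 + 1² = 35807/84 + 1 = 35891/84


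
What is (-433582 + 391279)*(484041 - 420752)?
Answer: -2677314567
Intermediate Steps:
(-433582 + 391279)*(484041 - 420752) = -42303*63289 = -2677314567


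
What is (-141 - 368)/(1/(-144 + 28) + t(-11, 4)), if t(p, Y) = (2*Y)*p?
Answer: 59044/10209 ≈ 5.7835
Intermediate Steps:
t(p, Y) = 2*Y*p
(-141 - 368)/(1/(-144 + 28) + t(-11, 4)) = (-141 - 368)/(1/(-144 + 28) + 2*4*(-11)) = -509/(1/(-116) - 88) = -509/(-1/116 - 88) = -509/(-10209/116) = -509*(-116/10209) = 59044/10209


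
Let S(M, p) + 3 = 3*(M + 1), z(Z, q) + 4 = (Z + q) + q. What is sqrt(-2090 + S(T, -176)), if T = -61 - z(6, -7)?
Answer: I*sqrt(2237) ≈ 47.297*I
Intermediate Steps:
z(Z, q) = -4 + Z + 2*q (z(Z, q) = -4 + ((Z + q) + q) = -4 + (Z + 2*q) = -4 + Z + 2*q)
T = -49 (T = -61 - (-4 + 6 + 2*(-7)) = -61 - (-4 + 6 - 14) = -61 - 1*(-12) = -61 + 12 = -49)
S(M, p) = 3*M (S(M, p) = -3 + 3*(M + 1) = -3 + 3*(1 + M) = -3 + (3 + 3*M) = 3*M)
sqrt(-2090 + S(T, -176)) = sqrt(-2090 + 3*(-49)) = sqrt(-2090 - 147) = sqrt(-2237) = I*sqrt(2237)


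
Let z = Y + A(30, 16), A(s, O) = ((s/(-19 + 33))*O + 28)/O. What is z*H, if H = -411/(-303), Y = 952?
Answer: 36305/28 ≈ 1296.6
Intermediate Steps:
A(s, O) = (28 + O*s/14)/O (A(s, O) = ((s/14)*O + 28)/O = (O*s/14 + 28)/O = (28 + O*s/14)/O)
H = 137/101 (H = -411*(-1/303) = 137/101 ≈ 1.3564)
z = 26765/28 (z = 952 + (28/16 + (1/14)*30) = 952 + (28*(1/16) + 15/7) = 952 + (7/4 + 15/7) = 952 + 109/28 = 26765/28 ≈ 955.89)
z*H = (26765/28)*(137/101) = 36305/28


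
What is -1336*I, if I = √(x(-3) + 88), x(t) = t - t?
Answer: -2672*√22 ≈ -12533.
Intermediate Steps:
x(t) = 0
I = 2*√22 (I = √(0 + 88) = √88 = 2*√22 ≈ 9.3808)
-1336*I = -2672*√22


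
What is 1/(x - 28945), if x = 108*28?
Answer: -1/25921 ≈ -3.8579e-5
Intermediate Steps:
x = 3024
1/(x - 28945) = 1/(3024 - 28945) = 1/(-25921) = -1/25921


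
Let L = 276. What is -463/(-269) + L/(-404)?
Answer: 28202/27169 ≈ 1.0380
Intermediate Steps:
-463/(-269) + L/(-404) = -463/(-269) + 276/(-404) = -463*(-1/269) + 276*(-1/404) = 463/269 - 69/101 = 28202/27169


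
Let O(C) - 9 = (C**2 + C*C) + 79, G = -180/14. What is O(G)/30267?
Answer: 20512/1483083 ≈ 0.013831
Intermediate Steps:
G = -90/7 (G = -180*1/14 = -90/7 ≈ -12.857)
O(C) = 88 + 2*C**2 (O(C) = 9 + ((C**2 + C*C) + 79) = 9 + ((C**2 + C**2) + 79) = 9 + (2*C**2 + 79) = 9 + (79 + 2*C**2) = 88 + 2*C**2)
O(G)/30267 = (88 + 2*(-90/7)**2)/30267 = (88 + 2*(8100/49))*(1/30267) = (88 + 16200/49)*(1/30267) = (20512/49)*(1/30267) = 20512/1483083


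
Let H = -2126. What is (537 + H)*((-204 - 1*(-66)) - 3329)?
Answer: 5509063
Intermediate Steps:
(537 + H)*((-204 - 1*(-66)) - 3329) = (537 - 2126)*((-204 - 1*(-66)) - 3329) = -1589*((-204 + 66) - 3329) = -1589*(-138 - 3329) = -1589*(-3467) = 5509063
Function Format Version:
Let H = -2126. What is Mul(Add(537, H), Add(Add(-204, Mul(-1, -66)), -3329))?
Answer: 5509063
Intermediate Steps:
Mul(Add(537, H), Add(Add(-204, Mul(-1, -66)), -3329)) = Mul(Add(537, -2126), Add(Add(-204, Mul(-1, -66)), -3329)) = Mul(-1589, Add(Add(-204, 66), -3329)) = Mul(-1589, Add(-138, -3329)) = Mul(-1589, -3467) = 5509063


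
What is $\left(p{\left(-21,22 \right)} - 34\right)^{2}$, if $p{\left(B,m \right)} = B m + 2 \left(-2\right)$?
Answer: $250000$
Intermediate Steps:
$p{\left(B,m \right)} = -4 + B m$ ($p{\left(B,m \right)} = B m - 4 = -4 + B m$)
$\left(p{\left(-21,22 \right)} - 34\right)^{2} = \left(\left(-4 - 462\right) - 34\right)^{2} = \left(-466 - 34\right)^{2} = \left(-500\right)^{2} = 250000$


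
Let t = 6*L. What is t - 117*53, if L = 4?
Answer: -6177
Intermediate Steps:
t = 24 (t = 6*4 = 24)
t - 117*53 = 24 - 117*53 = 24 - 6201 = -6177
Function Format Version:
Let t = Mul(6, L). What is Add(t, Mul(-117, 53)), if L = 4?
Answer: -6177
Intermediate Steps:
t = 24 (t = Mul(6, 4) = 24)
Add(t, Mul(-117, 53)) = Add(24, Mul(-117, 53)) = Add(24, -6201) = -6177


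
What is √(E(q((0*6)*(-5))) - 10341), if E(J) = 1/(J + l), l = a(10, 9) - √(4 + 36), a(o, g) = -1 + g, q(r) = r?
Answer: √(-165454 + 41364*√10)/(2*√(4 - √10)) ≈ 101.69*I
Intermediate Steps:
l = 8 - 2*√10 (l = (-1 + 9) - √(4 + 36) = 8 - √40 = 8 - 2*√10 ≈ 1.6754)
E(J) = 1/(8 + J - 2*√10) (E(J) = 1/(J + (8 - 2*√10)) = 1/(8 + J - 2*√10))
√(E(q((0*6)*(-5))) - 10341) = √(1/(8 + (0*6)*(-5) - 2*√10) - 10341) = √(1/(8 + 0*(-5) - 2*√10) - 10341) = √(1/(8 + 0 - 2*√10) - 10341) = √(1/(8 - 2*√10) - 10341) = √(-10341 + 1/(8 - 2*√10))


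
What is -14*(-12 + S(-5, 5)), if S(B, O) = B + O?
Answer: 168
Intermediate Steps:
-14*(-12 + S(-5, 5)) = -14*(-12 + (-5 + 5)) = -14*(-12 + 0) = -14*(-12) = 168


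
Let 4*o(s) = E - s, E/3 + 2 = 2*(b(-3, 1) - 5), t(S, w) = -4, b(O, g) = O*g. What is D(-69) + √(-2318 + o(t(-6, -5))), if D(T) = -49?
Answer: -49 + I*√9322/2 ≈ -49.0 + 48.275*I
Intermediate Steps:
E = -54 (E = -6 + 3*(2*(-3*1 - 5)) = -6 + 3*(2*(-3 - 5)) = -6 + 3*(2*(-8)) = -6 + 3*(-16) = -6 - 48 = -54)
o(s) = -27/2 - s/4 (o(s) = (-54 - s)/4 = -27/2 - s/4)
D(-69) + √(-2318 + o(t(-6, -5))) = -49 + √(-2318 + (-27/2 - ¼*(-4))) = -49 + √(-2318 + (-27/2 + 1)) = -49 + √(-2318 - 25/2) = -49 + √(-4661/2) = -49 + I*√9322/2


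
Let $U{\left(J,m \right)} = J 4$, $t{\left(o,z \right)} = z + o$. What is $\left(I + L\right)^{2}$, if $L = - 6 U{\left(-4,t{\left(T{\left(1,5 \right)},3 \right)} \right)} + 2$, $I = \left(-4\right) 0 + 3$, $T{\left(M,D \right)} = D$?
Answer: $10201$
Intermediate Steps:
$t{\left(o,z \right)} = o + z$
$U{\left(J,m \right)} = 4 J$
$I = 3$ ($I = 0 + 3 = 3$)
$L = 98$ ($L = - 6 \cdot 4 \left(-4\right) + 2 = \left(-6\right) \left(-16\right) + 2 = 96 + 2 = 98$)
$\left(I + L\right)^{2} = \left(3 + 98\right)^{2} = 101^{2} = 10201$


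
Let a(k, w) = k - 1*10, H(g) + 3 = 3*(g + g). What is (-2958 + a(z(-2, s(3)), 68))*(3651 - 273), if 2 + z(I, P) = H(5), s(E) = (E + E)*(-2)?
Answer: -9941454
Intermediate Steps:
s(E) = -4*E (s(E) = (2*E)*(-2) = -4*E)
H(g) = -3 + 6*g (H(g) = -3 + 3*(g + g) = -3 + 3*(2*g) = -3 + 6*g)
z(I, P) = 25 (z(I, P) = -2 + (-3 + 6*5) = -2 + (-3 + 30) = -2 + 27 = 25)
a(k, w) = -10 + k (a(k, w) = k - 10 = -10 + k)
(-2958 + a(z(-2, s(3)), 68))*(3651 - 273) = (-2958 + (-10 + 25))*(3651 - 273) = (-2958 + 15)*3378 = -2943*3378 = -9941454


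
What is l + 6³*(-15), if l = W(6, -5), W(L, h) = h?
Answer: -3245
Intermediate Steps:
l = -5
l + 6³*(-15) = -5 + 6³*(-15) = -5 + 216*(-15) = -5 - 3240 = -3245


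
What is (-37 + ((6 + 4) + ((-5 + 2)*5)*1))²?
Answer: 1764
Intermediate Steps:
(-37 + ((6 + 4) + ((-5 + 2)*5)*1))² = (-37 + (10 - 3*5*1))² = (-37 + (10 - 15*1))² = (-37 + (10 - 15))² = (-37 - 5)² = (-42)² = 1764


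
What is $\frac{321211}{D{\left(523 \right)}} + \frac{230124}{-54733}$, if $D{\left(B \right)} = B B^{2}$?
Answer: $- \frac{32902961471045}{7829865821911} \approx -4.2022$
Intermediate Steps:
$D{\left(B \right)} = B^{3}$
$\frac{321211}{D{\left(523 \right)}} + \frac{230124}{-54733} = \frac{321211}{523^{3}} + \frac{230124}{-54733} = \frac{321211}{143055667} + 230124 \left(- \frac{1}{54733}\right) = 321211 \cdot \frac{1}{143055667} - \frac{230124}{54733} = \frac{321211}{143055667} - \frac{230124}{54733} = - \frac{32902961471045}{7829865821911}$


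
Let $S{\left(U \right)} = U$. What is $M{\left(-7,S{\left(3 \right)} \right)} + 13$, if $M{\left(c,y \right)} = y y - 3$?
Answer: $19$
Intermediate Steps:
$M{\left(c,y \right)} = -3 + y^{2}$ ($M{\left(c,y \right)} = y^{2} - 3 = -3 + y^{2}$)
$M{\left(-7,S{\left(3 \right)} \right)} + 13 = \left(-3 + 3^{2}\right) + 13 = \left(-3 + 9\right) + 13 = 6 + 13 = 19$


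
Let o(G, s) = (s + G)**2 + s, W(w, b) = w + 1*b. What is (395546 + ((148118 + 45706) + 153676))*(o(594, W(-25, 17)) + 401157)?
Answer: 553231184070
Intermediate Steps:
W(w, b) = b + w (W(w, b) = w + b = b + w)
o(G, s) = s + (G + s)**2 (o(G, s) = (G + s)**2 + s = s + (G + s)**2)
(395546 + ((148118 + 45706) + 153676))*(o(594, W(-25, 17)) + 401157) = (395546 + ((148118 + 45706) + 153676))*(((17 - 25) + (594 + (17 - 25))**2) + 401157) = (395546 + (193824 + 153676))*((-8 + (594 - 8)**2) + 401157) = (395546 + 347500)*((-8 + 586**2) + 401157) = 743046*((-8 + 343396) + 401157) = 743046*(343388 + 401157) = 743046*744545 = 553231184070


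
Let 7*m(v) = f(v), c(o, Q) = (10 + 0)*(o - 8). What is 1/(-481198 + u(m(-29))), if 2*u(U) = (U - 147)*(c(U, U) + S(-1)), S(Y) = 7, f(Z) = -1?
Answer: -49/23310387 ≈ -2.1021e-6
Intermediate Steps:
c(o, Q) = -80 + 10*o (c(o, Q) = 10*(-8 + o) = -80 + 10*o)
m(v) = -1/7 (m(v) = (1/7)*(-1) = -1/7)
u(U) = (-147 + U)*(-73 + 10*U)/2 (u(U) = ((U - 147)*((-80 + 10*U) + 7))/2 = ((-147 + U)*(-73 + 10*U))/2 = (-147 + U)*(-73 + 10*U)/2)
1/(-481198 + u(m(-29))) = 1/(-481198 + (10731/2 + 5*(-1/7)**2 - 1543/2*(-1/7))) = 1/(-481198 + (10731/2 + 5*(1/49) + 1543/14)) = 1/(-481198 + (10731/2 + 5/49 + 1543/14)) = 1/(-481198 + 268315/49) = 1/(-23310387/49) = -49/23310387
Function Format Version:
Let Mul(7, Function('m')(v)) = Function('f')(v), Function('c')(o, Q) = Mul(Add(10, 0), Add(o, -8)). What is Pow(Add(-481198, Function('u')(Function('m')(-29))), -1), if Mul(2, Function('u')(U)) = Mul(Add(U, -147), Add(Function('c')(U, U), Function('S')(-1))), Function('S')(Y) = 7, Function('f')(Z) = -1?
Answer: Rational(-49, 23310387) ≈ -2.1021e-6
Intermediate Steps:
Function('c')(o, Q) = Add(-80, Mul(10, o)) (Function('c')(o, Q) = Mul(10, Add(-8, o)) = Add(-80, Mul(10, o)))
Function('m')(v) = Rational(-1, 7) (Function('m')(v) = Mul(Rational(1, 7), -1) = Rational(-1, 7))
Function('u')(U) = Mul(Rational(1, 2), Add(-147, U), Add(-73, Mul(10, U))) (Function('u')(U) = Mul(Rational(1, 2), Mul(Add(U, -147), Add(Add(-80, Mul(10, U)), 7))) = Mul(Rational(1, 2), Mul(Add(-147, U), Add(-73, Mul(10, U)))) = Mul(Rational(1, 2), Add(-147, U), Add(-73, Mul(10, U))))
Pow(Add(-481198, Function('u')(Function('m')(-29))), -1) = Pow(Add(-481198, Add(Rational(10731, 2), Mul(5, Pow(Rational(-1, 7), 2)), Mul(Rational(-1543, 2), Rational(-1, 7)))), -1) = Pow(Add(-481198, Add(Rational(10731, 2), Mul(5, Rational(1, 49)), Rational(1543, 14))), -1) = Pow(Add(-481198, Add(Rational(10731, 2), Rational(5, 49), Rational(1543, 14))), -1) = Pow(Add(-481198, Rational(268315, 49)), -1) = Pow(Rational(-23310387, 49), -1) = Rational(-49, 23310387)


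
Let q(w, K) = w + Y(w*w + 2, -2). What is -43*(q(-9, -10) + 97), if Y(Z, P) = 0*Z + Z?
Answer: -7353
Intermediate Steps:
Y(Z, P) = Z (Y(Z, P) = 0 + Z = Z)
q(w, K) = 2 + w + w² (q(w, K) = w + (w*w + 2) = w + (w² + 2) = w + (2 + w²) = 2 + w + w²)
-43*(q(-9, -10) + 97) = -43*((2 - 9 + (-9)²) + 97) = -43*((2 - 9 + 81) + 97) = -43*(74 + 97) = -43*171 = -7353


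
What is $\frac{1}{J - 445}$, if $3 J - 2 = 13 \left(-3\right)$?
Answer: $- \frac{3}{1372} \approx -0.0021866$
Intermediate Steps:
$J = - \frac{37}{3}$ ($J = \frac{2}{3} + \frac{13 \left(-3\right)}{3} = \frac{2}{3} + \frac{1}{3} \left(-39\right) = \frac{2}{3} - 13 = - \frac{37}{3} \approx -12.333$)
$\frac{1}{J - 445} = \frac{1}{- \frac{37}{3} - 445} = \frac{1}{- \frac{1372}{3}} = - \frac{3}{1372}$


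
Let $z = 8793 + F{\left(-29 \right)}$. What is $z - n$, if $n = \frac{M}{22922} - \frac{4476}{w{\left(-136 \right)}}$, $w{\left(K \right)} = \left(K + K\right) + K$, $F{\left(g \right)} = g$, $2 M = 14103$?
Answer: $\frac{6821416215}{779348} \approx 8752.7$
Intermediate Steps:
$M = \frac{14103}{2}$ ($M = \frac{1}{2} \cdot 14103 = \frac{14103}{2} \approx 7051.5$)
$w{\left(K \right)} = 3 K$ ($w{\left(K \right)} = 2 K + K = 3 K$)
$z = 8764$ ($z = 8793 - 29 = 8764$)
$n = \frac{8789657}{779348}$ ($n = \frac{14103}{2 \cdot 22922} - \frac{4476}{3 \left(-136\right)} = \frac{14103}{2} \cdot \frac{1}{22922} - \frac{4476}{-408} = \frac{14103}{45844} - - \frac{373}{34} = \frac{14103}{45844} + \frac{373}{34} = \frac{8789657}{779348} \approx 11.278$)
$z - n = 8764 - \frac{8789657}{779348} = \frac{6821416215}{779348}$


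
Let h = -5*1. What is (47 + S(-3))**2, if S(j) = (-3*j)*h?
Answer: 4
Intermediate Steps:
h = -5
S(j) = 15*j (S(j) = -3*j*(-5) = 15*j)
(47 + S(-3))**2 = (47 + 15*(-3))**2 = (47 - 45)**2 = 2**2 = 4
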